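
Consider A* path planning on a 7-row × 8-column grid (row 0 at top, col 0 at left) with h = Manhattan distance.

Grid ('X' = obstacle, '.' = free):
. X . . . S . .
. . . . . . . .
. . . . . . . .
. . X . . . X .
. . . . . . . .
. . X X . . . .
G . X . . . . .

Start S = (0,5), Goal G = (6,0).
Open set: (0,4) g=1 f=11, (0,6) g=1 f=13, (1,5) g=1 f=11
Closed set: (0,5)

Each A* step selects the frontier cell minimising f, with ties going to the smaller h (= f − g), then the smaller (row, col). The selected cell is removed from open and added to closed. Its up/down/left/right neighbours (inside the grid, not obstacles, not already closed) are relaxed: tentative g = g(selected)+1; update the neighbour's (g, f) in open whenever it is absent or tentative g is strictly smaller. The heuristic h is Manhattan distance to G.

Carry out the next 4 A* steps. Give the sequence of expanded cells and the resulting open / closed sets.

step 1: expand (0,4) (f=11, h=10) → closed; open now [(0,3) g=2 f=11, (0,6) g=1 f=13, (1,4) g=2 f=11, (1,5) g=1 f=11]
step 2: expand (0,3) (f=11, h=9) → closed; open now [(0,2) g=3 f=11, (0,6) g=1 f=13, (1,3) g=3 f=11, (1,4) g=2 f=11, (1,5) g=1 f=11]
step 3: expand (0,2) (f=11, h=8) → closed; open now [(0,6) g=1 f=13, (1,2) g=4 f=11, (1,3) g=3 f=11, (1,4) g=2 f=11, (1,5) g=1 f=11]
step 4: expand (1,2) (f=11, h=7) → closed; open now [(0,6) g=1 f=13, (1,1) g=5 f=11, (1,3) g=3 f=11, (1,4) g=2 f=11, (1,5) g=1 f=11, (2,2) g=5 f=11]

order=[(0,4) → (0,3) → (0,2) → (1,2)]; open=[(0,6) g=1 f=13, (1,1) g=5 f=11, (1,3) g=3 f=11, (1,4) g=2 f=11, (1,5) g=1 f=11, (2,2) g=5 f=11]; closed=[(0,2), (0,3), (0,4), (0,5), (1,2)]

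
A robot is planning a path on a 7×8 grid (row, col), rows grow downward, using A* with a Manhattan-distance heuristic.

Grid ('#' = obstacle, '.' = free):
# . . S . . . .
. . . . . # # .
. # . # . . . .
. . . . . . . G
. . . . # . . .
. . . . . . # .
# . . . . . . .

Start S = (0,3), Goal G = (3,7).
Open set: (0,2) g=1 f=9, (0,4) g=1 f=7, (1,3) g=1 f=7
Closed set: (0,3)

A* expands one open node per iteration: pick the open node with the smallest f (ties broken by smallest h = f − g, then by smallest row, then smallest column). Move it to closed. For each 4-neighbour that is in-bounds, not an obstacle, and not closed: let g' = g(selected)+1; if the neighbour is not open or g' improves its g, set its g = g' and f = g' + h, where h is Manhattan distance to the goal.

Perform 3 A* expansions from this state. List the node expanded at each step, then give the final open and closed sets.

order=[(0,4) → (0,5) → (0,6)]; open=[(0,2) g=1 f=9, (0,7) g=4 f=7, (1,3) g=1 f=7, (1,4) g=2 f=7]; closed=[(0,3), (0,4), (0,5), (0,6)]

step 1: expand (0,4) (f=7, h=6) → closed; open now [(0,2) g=1 f=9, (0,5) g=2 f=7, (1,3) g=1 f=7, (1,4) g=2 f=7]
step 2: expand (0,5) (f=7, h=5) → closed; open now [(0,2) g=1 f=9, (0,6) g=3 f=7, (1,3) g=1 f=7, (1,4) g=2 f=7]
step 3: expand (0,6) (f=7, h=4) → closed; open now [(0,2) g=1 f=9, (0,7) g=4 f=7, (1,3) g=1 f=7, (1,4) g=2 f=7]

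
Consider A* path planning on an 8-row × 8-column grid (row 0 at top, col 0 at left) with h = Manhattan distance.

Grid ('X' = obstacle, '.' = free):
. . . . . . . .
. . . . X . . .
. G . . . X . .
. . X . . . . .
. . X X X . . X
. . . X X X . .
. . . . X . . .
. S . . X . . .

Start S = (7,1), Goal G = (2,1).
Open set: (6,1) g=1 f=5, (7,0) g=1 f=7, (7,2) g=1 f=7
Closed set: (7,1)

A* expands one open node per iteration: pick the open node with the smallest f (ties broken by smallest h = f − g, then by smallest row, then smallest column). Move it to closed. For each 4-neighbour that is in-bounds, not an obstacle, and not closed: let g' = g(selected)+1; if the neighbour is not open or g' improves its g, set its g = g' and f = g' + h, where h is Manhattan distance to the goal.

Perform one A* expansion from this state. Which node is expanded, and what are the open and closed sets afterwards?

expanded=(6,1); open=[(5,1) g=2 f=5, (6,0) g=2 f=7, (6,2) g=2 f=7, (7,0) g=1 f=7, (7,2) g=1 f=7]; closed=[(6,1), (7,1)]

step 1: expand (6,1) (f=5, h=4) → closed; open now [(5,1) g=2 f=5, (6,0) g=2 f=7, (6,2) g=2 f=7, (7,0) g=1 f=7, (7,2) g=1 f=7]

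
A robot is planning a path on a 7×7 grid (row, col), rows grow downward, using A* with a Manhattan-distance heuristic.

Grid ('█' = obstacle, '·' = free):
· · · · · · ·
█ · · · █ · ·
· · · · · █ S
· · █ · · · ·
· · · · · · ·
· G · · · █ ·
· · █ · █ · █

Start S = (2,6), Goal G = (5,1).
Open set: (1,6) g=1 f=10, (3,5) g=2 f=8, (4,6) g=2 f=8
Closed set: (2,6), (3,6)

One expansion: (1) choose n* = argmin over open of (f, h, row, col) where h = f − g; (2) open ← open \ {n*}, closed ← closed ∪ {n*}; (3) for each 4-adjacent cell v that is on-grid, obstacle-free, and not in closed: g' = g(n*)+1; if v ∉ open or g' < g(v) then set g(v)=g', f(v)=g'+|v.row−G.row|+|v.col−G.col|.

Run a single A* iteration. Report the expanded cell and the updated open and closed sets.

expanded=(3,5); open=[(1,6) g=1 f=10, (3,4) g=3 f=8, (4,5) g=3 f=8, (4,6) g=2 f=8]; closed=[(2,6), (3,5), (3,6)]

step 1: expand (3,5) (f=8, h=6) → closed; open now [(1,6) g=1 f=10, (3,4) g=3 f=8, (4,5) g=3 f=8, (4,6) g=2 f=8]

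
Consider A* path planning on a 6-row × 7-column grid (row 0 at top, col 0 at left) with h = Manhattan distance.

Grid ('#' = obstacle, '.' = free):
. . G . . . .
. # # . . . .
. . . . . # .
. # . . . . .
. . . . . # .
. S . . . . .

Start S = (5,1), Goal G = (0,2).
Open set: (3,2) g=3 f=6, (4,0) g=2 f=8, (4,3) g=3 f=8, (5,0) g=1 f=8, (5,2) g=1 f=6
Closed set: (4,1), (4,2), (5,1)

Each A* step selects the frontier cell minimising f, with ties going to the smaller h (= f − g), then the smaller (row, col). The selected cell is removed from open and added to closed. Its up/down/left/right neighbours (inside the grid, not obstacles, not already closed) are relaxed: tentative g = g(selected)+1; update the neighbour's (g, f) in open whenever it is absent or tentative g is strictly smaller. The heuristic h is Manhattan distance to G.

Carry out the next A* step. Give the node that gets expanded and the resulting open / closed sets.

expanded=(3,2); open=[(2,2) g=4 f=6, (3,3) g=4 f=8, (4,0) g=2 f=8, (4,3) g=3 f=8, (5,0) g=1 f=8, (5,2) g=1 f=6]; closed=[(3,2), (4,1), (4,2), (5,1)]

step 1: expand (3,2) (f=6, h=3) → closed; open now [(2,2) g=4 f=6, (3,3) g=4 f=8, (4,0) g=2 f=8, (4,3) g=3 f=8, (5,0) g=1 f=8, (5,2) g=1 f=6]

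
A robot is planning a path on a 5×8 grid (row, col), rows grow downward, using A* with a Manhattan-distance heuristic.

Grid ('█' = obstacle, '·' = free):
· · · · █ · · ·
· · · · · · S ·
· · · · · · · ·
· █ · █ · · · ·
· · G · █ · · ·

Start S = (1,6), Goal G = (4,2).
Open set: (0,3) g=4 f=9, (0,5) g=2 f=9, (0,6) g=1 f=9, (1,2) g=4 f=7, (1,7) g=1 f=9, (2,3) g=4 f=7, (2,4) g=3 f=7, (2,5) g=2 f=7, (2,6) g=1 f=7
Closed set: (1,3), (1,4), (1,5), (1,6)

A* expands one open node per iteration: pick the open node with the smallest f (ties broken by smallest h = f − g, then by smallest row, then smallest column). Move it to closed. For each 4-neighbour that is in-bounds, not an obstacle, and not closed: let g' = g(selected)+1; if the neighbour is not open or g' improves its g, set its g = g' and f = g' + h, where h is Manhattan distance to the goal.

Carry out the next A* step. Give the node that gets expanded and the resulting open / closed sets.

expanded=(1,2); open=[(0,2) g=5 f=9, (0,3) g=4 f=9, (0,5) g=2 f=9, (0,6) g=1 f=9, (1,1) g=5 f=9, (1,7) g=1 f=9, (2,2) g=5 f=7, (2,3) g=4 f=7, (2,4) g=3 f=7, (2,5) g=2 f=7, (2,6) g=1 f=7]; closed=[(1,2), (1,3), (1,4), (1,5), (1,6)]

step 1: expand (1,2) (f=7, h=3) → closed; open now [(0,2) g=5 f=9, (0,3) g=4 f=9, (0,5) g=2 f=9, (0,6) g=1 f=9, (1,1) g=5 f=9, (1,7) g=1 f=9, (2,2) g=5 f=7, (2,3) g=4 f=7, (2,4) g=3 f=7, (2,5) g=2 f=7, (2,6) g=1 f=7]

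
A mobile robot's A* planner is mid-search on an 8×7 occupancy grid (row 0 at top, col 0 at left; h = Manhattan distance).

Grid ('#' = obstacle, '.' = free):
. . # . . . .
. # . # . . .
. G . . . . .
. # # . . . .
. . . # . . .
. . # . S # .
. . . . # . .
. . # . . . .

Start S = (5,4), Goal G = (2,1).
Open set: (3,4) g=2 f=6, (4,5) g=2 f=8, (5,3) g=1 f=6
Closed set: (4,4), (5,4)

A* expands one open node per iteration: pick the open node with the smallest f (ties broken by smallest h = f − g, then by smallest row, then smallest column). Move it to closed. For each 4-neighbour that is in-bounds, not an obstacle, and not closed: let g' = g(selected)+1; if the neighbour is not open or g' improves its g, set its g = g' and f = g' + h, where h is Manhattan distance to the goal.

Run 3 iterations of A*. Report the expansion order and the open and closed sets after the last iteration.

order=[(3,4) → (2,4) → (2,3)]; open=[(1,4) g=4 f=8, (2,2) g=5 f=6, (2,5) g=4 f=8, (3,3) g=3 f=6, (3,5) g=3 f=8, (4,5) g=2 f=8, (5,3) g=1 f=6]; closed=[(2,3), (2,4), (3,4), (4,4), (5,4)]

step 1: expand (3,4) (f=6, h=4) → closed; open now [(2,4) g=3 f=6, (3,3) g=3 f=6, (3,5) g=3 f=8, (4,5) g=2 f=8, (5,3) g=1 f=6]
step 2: expand (2,4) (f=6, h=3) → closed; open now [(1,4) g=4 f=8, (2,3) g=4 f=6, (2,5) g=4 f=8, (3,3) g=3 f=6, (3,5) g=3 f=8, (4,5) g=2 f=8, (5,3) g=1 f=6]
step 3: expand (2,3) (f=6, h=2) → closed; open now [(1,4) g=4 f=8, (2,2) g=5 f=6, (2,5) g=4 f=8, (3,3) g=3 f=6, (3,5) g=3 f=8, (4,5) g=2 f=8, (5,3) g=1 f=6]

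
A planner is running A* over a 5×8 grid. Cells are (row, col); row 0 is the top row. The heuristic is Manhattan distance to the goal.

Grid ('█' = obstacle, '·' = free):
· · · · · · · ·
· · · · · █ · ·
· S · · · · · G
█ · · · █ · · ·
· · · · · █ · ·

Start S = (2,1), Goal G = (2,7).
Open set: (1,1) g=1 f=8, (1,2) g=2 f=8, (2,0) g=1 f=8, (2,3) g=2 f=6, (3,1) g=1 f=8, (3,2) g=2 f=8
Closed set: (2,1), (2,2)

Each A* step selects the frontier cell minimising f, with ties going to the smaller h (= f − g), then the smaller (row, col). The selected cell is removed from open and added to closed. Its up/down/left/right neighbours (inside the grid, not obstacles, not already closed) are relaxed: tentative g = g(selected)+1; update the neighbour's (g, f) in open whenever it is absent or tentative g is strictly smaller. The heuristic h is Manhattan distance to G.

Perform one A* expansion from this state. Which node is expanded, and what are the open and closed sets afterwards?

step 1: expand (2,3) (f=6, h=4) → closed; open now [(1,1) g=1 f=8, (1,2) g=2 f=8, (1,3) g=3 f=8, (2,0) g=1 f=8, (2,4) g=3 f=6, (3,1) g=1 f=8, (3,2) g=2 f=8, (3,3) g=3 f=8]

expanded=(2,3); open=[(1,1) g=1 f=8, (1,2) g=2 f=8, (1,3) g=3 f=8, (2,0) g=1 f=8, (2,4) g=3 f=6, (3,1) g=1 f=8, (3,2) g=2 f=8, (3,3) g=3 f=8]; closed=[(2,1), (2,2), (2,3)]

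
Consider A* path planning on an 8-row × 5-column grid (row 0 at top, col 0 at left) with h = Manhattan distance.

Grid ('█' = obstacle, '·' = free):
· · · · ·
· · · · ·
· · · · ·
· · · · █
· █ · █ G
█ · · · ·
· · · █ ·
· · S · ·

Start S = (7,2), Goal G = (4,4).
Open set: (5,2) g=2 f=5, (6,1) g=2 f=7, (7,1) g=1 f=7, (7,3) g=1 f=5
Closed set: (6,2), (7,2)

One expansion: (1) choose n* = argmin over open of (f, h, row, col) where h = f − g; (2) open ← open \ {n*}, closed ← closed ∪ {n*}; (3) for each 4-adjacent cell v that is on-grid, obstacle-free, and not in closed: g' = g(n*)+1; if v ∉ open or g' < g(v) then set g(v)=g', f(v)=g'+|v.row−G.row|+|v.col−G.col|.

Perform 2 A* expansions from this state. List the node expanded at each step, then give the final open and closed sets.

order=[(5,2) → (4,2)]; open=[(3,2) g=4 f=7, (5,1) g=3 f=7, (5,3) g=3 f=5, (6,1) g=2 f=7, (7,1) g=1 f=7, (7,3) g=1 f=5]; closed=[(4,2), (5,2), (6,2), (7,2)]

step 1: expand (5,2) (f=5, h=3) → closed; open now [(4,2) g=3 f=5, (5,1) g=3 f=7, (5,3) g=3 f=5, (6,1) g=2 f=7, (7,1) g=1 f=7, (7,3) g=1 f=5]
step 2: expand (4,2) (f=5, h=2) → closed; open now [(3,2) g=4 f=7, (5,1) g=3 f=7, (5,3) g=3 f=5, (6,1) g=2 f=7, (7,1) g=1 f=7, (7,3) g=1 f=5]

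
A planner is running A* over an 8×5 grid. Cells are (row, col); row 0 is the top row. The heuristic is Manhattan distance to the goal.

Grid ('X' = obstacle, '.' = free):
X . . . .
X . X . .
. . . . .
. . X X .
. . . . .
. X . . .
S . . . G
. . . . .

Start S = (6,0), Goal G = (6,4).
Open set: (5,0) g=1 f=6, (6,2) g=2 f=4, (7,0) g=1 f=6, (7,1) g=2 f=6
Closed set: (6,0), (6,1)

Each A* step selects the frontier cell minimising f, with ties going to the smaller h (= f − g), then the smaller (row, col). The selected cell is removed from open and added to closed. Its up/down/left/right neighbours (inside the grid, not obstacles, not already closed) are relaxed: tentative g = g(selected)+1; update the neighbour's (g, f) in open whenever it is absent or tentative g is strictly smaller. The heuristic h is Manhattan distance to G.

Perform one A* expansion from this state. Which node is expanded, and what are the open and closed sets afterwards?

expanded=(6,2); open=[(5,0) g=1 f=6, (5,2) g=3 f=6, (6,3) g=3 f=4, (7,0) g=1 f=6, (7,1) g=2 f=6, (7,2) g=3 f=6]; closed=[(6,0), (6,1), (6,2)]

step 1: expand (6,2) (f=4, h=2) → closed; open now [(5,0) g=1 f=6, (5,2) g=3 f=6, (6,3) g=3 f=4, (7,0) g=1 f=6, (7,1) g=2 f=6, (7,2) g=3 f=6]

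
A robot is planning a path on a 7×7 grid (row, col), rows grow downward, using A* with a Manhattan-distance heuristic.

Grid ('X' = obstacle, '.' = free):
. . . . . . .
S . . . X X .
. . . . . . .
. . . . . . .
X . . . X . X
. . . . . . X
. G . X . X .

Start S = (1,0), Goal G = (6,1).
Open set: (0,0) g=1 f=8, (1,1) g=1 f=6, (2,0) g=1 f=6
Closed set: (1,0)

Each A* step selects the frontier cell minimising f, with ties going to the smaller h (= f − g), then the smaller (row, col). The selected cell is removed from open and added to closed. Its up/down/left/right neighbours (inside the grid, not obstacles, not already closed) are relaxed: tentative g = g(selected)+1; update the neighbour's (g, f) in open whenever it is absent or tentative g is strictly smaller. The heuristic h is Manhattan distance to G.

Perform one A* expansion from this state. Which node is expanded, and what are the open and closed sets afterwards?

step 1: expand (1,1) (f=6, h=5) → closed; open now [(0,0) g=1 f=8, (0,1) g=2 f=8, (1,2) g=2 f=8, (2,0) g=1 f=6, (2,1) g=2 f=6]

expanded=(1,1); open=[(0,0) g=1 f=8, (0,1) g=2 f=8, (1,2) g=2 f=8, (2,0) g=1 f=6, (2,1) g=2 f=6]; closed=[(1,0), (1,1)]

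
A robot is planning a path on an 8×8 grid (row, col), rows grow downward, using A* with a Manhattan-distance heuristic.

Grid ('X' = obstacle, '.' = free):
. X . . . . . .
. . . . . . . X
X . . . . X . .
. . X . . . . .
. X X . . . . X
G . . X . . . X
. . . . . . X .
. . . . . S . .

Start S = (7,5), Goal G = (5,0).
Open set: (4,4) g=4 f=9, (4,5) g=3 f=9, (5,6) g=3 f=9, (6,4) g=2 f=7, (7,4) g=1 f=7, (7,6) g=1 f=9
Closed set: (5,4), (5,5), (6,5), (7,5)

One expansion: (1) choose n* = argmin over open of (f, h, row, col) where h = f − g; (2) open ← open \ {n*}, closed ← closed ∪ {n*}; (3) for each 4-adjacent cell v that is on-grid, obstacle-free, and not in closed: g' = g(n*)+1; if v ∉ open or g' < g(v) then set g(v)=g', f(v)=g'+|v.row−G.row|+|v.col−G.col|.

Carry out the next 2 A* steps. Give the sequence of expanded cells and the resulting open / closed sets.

step 1: expand (6,4) (f=7, h=5) → closed; open now [(4,4) g=4 f=9, (4,5) g=3 f=9, (5,6) g=3 f=9, (6,3) g=3 f=7, (7,4) g=1 f=7, (7,6) g=1 f=9]
step 2: expand (6,3) (f=7, h=4) → closed; open now [(4,4) g=4 f=9, (4,5) g=3 f=9, (5,6) g=3 f=9, (6,2) g=4 f=7, (7,3) g=4 f=9, (7,4) g=1 f=7, (7,6) g=1 f=9]

order=[(6,4) → (6,3)]; open=[(4,4) g=4 f=9, (4,5) g=3 f=9, (5,6) g=3 f=9, (6,2) g=4 f=7, (7,3) g=4 f=9, (7,4) g=1 f=7, (7,6) g=1 f=9]; closed=[(5,4), (5,5), (6,3), (6,4), (6,5), (7,5)]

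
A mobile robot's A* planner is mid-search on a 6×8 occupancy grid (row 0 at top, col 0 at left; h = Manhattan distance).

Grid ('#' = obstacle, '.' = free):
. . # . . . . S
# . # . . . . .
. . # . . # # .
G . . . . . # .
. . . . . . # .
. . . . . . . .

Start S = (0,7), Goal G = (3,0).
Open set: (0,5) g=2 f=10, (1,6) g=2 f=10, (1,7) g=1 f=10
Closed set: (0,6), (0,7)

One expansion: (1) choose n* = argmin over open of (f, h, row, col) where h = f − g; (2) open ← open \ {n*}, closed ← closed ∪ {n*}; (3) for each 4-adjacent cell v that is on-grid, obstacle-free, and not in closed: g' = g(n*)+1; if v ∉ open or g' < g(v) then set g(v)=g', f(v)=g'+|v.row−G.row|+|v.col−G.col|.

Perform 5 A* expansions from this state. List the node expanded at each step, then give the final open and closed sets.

order=[(0,5) → (0,4) → (0,3) → (1,3) → (2,3)]; open=[(1,4) g=4 f=10, (1,5) g=3 f=10, (1,6) g=2 f=10, (1,7) g=1 f=10, (2,4) g=7 f=12, (3,3) g=7 f=10]; closed=[(0,3), (0,4), (0,5), (0,6), (0,7), (1,3), (2,3)]

step 1: expand (0,5) (f=10, h=8) → closed; open now [(0,4) g=3 f=10, (1,5) g=3 f=10, (1,6) g=2 f=10, (1,7) g=1 f=10]
step 2: expand (0,4) (f=10, h=7) → closed; open now [(0,3) g=4 f=10, (1,4) g=4 f=10, (1,5) g=3 f=10, (1,6) g=2 f=10, (1,7) g=1 f=10]
step 3: expand (0,3) (f=10, h=6) → closed; open now [(1,3) g=5 f=10, (1,4) g=4 f=10, (1,5) g=3 f=10, (1,6) g=2 f=10, (1,7) g=1 f=10]
step 4: expand (1,3) (f=10, h=5) → closed; open now [(1,4) g=4 f=10, (1,5) g=3 f=10, (1,6) g=2 f=10, (1,7) g=1 f=10, (2,3) g=6 f=10]
step 5: expand (2,3) (f=10, h=4) → closed; open now [(1,4) g=4 f=10, (1,5) g=3 f=10, (1,6) g=2 f=10, (1,7) g=1 f=10, (2,4) g=7 f=12, (3,3) g=7 f=10]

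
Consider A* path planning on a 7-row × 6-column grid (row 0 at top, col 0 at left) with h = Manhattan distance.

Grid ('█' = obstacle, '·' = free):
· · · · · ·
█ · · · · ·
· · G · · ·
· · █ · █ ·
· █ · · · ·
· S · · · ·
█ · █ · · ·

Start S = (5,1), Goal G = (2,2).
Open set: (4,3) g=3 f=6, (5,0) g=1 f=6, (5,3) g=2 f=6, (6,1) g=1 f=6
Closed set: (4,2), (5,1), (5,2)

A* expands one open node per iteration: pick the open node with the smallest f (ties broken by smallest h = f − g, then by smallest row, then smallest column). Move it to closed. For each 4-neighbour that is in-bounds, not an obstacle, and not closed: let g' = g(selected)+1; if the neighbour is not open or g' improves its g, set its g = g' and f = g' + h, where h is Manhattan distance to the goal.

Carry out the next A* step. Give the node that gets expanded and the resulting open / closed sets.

expanded=(4,3); open=[(3,3) g=4 f=6, (4,4) g=4 f=8, (5,0) g=1 f=6, (5,3) g=2 f=6, (6,1) g=1 f=6]; closed=[(4,2), (4,3), (5,1), (5,2)]

step 1: expand (4,3) (f=6, h=3) → closed; open now [(3,3) g=4 f=6, (4,4) g=4 f=8, (5,0) g=1 f=6, (5,3) g=2 f=6, (6,1) g=1 f=6]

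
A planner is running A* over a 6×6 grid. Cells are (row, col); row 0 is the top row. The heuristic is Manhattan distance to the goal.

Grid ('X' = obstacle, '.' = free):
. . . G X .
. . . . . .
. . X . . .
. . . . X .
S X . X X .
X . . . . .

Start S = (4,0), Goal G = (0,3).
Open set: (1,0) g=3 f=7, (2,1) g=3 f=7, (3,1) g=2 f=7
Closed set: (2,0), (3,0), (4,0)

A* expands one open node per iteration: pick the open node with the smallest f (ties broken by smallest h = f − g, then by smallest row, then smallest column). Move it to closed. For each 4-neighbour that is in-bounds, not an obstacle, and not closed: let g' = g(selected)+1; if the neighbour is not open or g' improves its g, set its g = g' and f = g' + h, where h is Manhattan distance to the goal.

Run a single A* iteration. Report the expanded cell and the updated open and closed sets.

expanded=(1,0); open=[(0,0) g=4 f=7, (1,1) g=4 f=7, (2,1) g=3 f=7, (3,1) g=2 f=7]; closed=[(1,0), (2,0), (3,0), (4,0)]

step 1: expand (1,0) (f=7, h=4) → closed; open now [(0,0) g=4 f=7, (1,1) g=4 f=7, (2,1) g=3 f=7, (3,1) g=2 f=7]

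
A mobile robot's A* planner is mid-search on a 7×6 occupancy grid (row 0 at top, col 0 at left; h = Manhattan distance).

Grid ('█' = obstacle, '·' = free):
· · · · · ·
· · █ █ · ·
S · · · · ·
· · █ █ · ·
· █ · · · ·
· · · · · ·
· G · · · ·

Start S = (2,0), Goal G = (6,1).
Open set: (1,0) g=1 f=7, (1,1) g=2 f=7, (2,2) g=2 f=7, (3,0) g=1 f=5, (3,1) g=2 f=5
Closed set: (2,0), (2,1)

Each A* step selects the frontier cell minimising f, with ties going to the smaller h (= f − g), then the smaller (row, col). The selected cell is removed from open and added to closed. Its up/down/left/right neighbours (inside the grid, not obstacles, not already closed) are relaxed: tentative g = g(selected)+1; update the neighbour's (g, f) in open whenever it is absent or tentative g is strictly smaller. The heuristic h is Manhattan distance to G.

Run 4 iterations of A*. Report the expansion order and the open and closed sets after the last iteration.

order=[(3,1) → (3,0) → (4,0) → (5,0)]; open=[(1,0) g=1 f=7, (1,1) g=2 f=7, (2,2) g=2 f=7, (5,1) g=4 f=5, (6,0) g=4 f=5]; closed=[(2,0), (2,1), (3,0), (3,1), (4,0), (5,0)]

step 1: expand (3,1) (f=5, h=3) → closed; open now [(1,0) g=1 f=7, (1,1) g=2 f=7, (2,2) g=2 f=7, (3,0) g=1 f=5]
step 2: expand (3,0) (f=5, h=4) → closed; open now [(1,0) g=1 f=7, (1,1) g=2 f=7, (2,2) g=2 f=7, (4,0) g=2 f=5]
step 3: expand (4,0) (f=5, h=3) → closed; open now [(1,0) g=1 f=7, (1,1) g=2 f=7, (2,2) g=2 f=7, (5,0) g=3 f=5]
step 4: expand (5,0) (f=5, h=2) → closed; open now [(1,0) g=1 f=7, (1,1) g=2 f=7, (2,2) g=2 f=7, (5,1) g=4 f=5, (6,0) g=4 f=5]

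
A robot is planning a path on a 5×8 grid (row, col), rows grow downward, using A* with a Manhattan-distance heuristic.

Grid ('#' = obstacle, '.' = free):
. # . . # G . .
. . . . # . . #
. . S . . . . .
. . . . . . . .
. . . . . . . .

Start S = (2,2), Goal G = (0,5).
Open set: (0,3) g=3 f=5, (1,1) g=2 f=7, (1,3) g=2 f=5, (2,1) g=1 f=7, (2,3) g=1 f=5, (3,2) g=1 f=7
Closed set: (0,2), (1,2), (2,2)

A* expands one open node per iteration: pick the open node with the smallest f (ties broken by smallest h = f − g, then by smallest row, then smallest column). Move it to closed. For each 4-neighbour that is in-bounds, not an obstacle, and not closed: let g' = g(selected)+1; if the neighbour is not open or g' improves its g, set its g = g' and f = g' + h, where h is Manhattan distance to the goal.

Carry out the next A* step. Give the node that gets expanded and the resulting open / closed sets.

expanded=(0,3); open=[(1,1) g=2 f=7, (1,3) g=2 f=5, (2,1) g=1 f=7, (2,3) g=1 f=5, (3,2) g=1 f=7]; closed=[(0,2), (0,3), (1,2), (2,2)]

step 1: expand (0,3) (f=5, h=2) → closed; open now [(1,1) g=2 f=7, (1,3) g=2 f=5, (2,1) g=1 f=7, (2,3) g=1 f=5, (3,2) g=1 f=7]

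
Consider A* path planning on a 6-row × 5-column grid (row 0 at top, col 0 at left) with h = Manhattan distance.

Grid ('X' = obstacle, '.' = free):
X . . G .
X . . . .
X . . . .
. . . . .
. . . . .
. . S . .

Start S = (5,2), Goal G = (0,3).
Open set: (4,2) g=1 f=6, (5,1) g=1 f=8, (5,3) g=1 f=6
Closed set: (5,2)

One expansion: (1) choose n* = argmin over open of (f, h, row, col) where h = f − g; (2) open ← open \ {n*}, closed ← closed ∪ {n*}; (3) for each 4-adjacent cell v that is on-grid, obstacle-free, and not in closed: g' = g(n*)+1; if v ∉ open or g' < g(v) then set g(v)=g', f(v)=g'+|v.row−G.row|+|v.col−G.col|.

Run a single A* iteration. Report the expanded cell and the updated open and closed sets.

expanded=(4,2); open=[(3,2) g=2 f=6, (4,1) g=2 f=8, (4,3) g=2 f=6, (5,1) g=1 f=8, (5,3) g=1 f=6]; closed=[(4,2), (5,2)]

step 1: expand (4,2) (f=6, h=5) → closed; open now [(3,2) g=2 f=6, (4,1) g=2 f=8, (4,3) g=2 f=6, (5,1) g=1 f=8, (5,3) g=1 f=6]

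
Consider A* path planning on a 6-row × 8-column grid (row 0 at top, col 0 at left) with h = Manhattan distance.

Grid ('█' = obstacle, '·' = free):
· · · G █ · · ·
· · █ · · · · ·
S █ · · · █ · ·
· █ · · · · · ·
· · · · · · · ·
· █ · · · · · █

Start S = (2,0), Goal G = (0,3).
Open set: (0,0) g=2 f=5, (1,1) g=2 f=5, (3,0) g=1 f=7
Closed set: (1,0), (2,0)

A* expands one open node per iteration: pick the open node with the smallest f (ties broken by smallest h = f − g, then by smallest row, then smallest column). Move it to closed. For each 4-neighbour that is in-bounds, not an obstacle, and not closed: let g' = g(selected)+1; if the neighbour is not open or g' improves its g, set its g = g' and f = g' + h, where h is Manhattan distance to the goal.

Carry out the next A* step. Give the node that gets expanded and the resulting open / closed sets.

expanded=(0,0); open=[(0,1) g=3 f=5, (1,1) g=2 f=5, (3,0) g=1 f=7]; closed=[(0,0), (1,0), (2,0)]

step 1: expand (0,0) (f=5, h=3) → closed; open now [(0,1) g=3 f=5, (1,1) g=2 f=5, (3,0) g=1 f=7]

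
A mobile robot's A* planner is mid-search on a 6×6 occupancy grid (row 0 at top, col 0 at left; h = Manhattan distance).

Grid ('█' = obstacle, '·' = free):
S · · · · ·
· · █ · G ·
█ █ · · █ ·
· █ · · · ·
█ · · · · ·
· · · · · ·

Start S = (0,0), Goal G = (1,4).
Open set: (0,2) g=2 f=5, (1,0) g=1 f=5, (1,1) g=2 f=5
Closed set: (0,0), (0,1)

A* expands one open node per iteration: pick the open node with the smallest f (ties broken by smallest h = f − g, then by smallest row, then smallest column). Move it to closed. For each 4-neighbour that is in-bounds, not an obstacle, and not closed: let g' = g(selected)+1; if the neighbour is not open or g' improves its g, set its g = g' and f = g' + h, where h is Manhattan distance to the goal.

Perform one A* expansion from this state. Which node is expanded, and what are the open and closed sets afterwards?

expanded=(0,2); open=[(0,3) g=3 f=5, (1,0) g=1 f=5, (1,1) g=2 f=5]; closed=[(0,0), (0,1), (0,2)]

step 1: expand (0,2) (f=5, h=3) → closed; open now [(0,3) g=3 f=5, (1,0) g=1 f=5, (1,1) g=2 f=5]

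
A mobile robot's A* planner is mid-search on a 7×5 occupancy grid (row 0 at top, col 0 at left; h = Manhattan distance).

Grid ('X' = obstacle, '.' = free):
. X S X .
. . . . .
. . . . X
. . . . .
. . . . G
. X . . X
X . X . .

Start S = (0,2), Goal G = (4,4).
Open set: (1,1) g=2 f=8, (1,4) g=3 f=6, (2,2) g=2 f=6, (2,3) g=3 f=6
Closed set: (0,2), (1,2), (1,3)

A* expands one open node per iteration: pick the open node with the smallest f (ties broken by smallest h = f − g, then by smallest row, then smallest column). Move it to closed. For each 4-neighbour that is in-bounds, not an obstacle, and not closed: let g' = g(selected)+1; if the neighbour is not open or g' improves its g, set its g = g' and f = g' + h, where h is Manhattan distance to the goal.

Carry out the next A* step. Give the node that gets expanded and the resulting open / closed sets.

step 1: expand (1,4) (f=6, h=3) → closed; open now [(0,4) g=4 f=8, (1,1) g=2 f=8, (2,2) g=2 f=6, (2,3) g=3 f=6]

expanded=(1,4); open=[(0,4) g=4 f=8, (1,1) g=2 f=8, (2,2) g=2 f=6, (2,3) g=3 f=6]; closed=[(0,2), (1,2), (1,3), (1,4)]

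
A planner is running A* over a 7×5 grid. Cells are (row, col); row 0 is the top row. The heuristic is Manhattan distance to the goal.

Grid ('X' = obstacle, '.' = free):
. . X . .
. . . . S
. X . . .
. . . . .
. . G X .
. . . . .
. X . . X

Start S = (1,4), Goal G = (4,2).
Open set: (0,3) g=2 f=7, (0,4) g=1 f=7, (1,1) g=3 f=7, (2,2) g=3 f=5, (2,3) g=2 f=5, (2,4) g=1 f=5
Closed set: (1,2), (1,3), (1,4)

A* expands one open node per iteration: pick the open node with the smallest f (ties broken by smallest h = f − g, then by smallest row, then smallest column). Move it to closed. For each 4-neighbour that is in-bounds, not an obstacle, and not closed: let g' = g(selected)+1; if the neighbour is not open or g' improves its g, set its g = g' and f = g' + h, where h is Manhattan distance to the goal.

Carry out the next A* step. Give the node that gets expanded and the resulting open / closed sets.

step 1: expand (2,2) (f=5, h=2) → closed; open now [(0,3) g=2 f=7, (0,4) g=1 f=7, (1,1) g=3 f=7, (2,3) g=2 f=5, (2,4) g=1 f=5, (3,2) g=4 f=5]

expanded=(2,2); open=[(0,3) g=2 f=7, (0,4) g=1 f=7, (1,1) g=3 f=7, (2,3) g=2 f=5, (2,4) g=1 f=5, (3,2) g=4 f=5]; closed=[(1,2), (1,3), (1,4), (2,2)]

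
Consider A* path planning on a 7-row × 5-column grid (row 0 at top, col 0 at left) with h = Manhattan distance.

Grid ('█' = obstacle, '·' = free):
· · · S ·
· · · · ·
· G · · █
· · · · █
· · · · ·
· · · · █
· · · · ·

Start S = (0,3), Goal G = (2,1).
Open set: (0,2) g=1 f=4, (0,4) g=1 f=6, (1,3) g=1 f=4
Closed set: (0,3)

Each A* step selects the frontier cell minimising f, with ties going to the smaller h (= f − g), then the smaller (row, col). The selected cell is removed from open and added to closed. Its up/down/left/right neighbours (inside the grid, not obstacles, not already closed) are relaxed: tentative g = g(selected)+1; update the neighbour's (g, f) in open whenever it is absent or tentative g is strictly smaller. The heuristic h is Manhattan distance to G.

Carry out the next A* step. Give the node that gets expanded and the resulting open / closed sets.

expanded=(0,2); open=[(0,1) g=2 f=4, (0,4) g=1 f=6, (1,2) g=2 f=4, (1,3) g=1 f=4]; closed=[(0,2), (0,3)]

step 1: expand (0,2) (f=4, h=3) → closed; open now [(0,1) g=2 f=4, (0,4) g=1 f=6, (1,2) g=2 f=4, (1,3) g=1 f=4]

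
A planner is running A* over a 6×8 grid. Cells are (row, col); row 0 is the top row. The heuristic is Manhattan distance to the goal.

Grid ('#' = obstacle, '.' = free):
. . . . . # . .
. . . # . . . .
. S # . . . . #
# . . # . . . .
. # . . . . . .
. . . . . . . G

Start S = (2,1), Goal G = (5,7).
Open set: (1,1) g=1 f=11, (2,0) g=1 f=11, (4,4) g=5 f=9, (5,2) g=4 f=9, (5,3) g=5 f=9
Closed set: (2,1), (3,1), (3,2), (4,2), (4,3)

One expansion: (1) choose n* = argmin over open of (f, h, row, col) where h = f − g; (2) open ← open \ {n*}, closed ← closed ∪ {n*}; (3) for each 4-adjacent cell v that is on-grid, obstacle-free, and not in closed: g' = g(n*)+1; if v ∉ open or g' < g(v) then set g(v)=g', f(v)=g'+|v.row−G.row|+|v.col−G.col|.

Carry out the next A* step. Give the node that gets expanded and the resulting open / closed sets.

expanded=(4,4); open=[(1,1) g=1 f=11, (2,0) g=1 f=11, (3,4) g=6 f=11, (4,5) g=6 f=9, (5,2) g=4 f=9, (5,3) g=5 f=9, (5,4) g=6 f=9]; closed=[(2,1), (3,1), (3,2), (4,2), (4,3), (4,4)]

step 1: expand (4,4) (f=9, h=4) → closed; open now [(1,1) g=1 f=11, (2,0) g=1 f=11, (3,4) g=6 f=11, (4,5) g=6 f=9, (5,2) g=4 f=9, (5,3) g=5 f=9, (5,4) g=6 f=9]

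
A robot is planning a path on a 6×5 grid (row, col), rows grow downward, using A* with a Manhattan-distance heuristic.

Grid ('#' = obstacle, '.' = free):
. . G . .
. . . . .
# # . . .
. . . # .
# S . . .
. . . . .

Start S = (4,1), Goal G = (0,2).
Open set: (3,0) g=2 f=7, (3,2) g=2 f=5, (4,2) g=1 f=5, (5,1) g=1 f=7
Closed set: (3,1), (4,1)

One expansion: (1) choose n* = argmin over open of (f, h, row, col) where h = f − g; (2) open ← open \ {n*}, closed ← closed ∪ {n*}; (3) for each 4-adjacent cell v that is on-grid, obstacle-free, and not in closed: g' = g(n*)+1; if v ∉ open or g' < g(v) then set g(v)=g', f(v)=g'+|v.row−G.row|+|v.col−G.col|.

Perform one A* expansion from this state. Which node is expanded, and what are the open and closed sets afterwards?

step 1: expand (3,2) (f=5, h=3) → closed; open now [(2,2) g=3 f=5, (3,0) g=2 f=7, (4,2) g=1 f=5, (5,1) g=1 f=7]

expanded=(3,2); open=[(2,2) g=3 f=5, (3,0) g=2 f=7, (4,2) g=1 f=5, (5,1) g=1 f=7]; closed=[(3,1), (3,2), (4,1)]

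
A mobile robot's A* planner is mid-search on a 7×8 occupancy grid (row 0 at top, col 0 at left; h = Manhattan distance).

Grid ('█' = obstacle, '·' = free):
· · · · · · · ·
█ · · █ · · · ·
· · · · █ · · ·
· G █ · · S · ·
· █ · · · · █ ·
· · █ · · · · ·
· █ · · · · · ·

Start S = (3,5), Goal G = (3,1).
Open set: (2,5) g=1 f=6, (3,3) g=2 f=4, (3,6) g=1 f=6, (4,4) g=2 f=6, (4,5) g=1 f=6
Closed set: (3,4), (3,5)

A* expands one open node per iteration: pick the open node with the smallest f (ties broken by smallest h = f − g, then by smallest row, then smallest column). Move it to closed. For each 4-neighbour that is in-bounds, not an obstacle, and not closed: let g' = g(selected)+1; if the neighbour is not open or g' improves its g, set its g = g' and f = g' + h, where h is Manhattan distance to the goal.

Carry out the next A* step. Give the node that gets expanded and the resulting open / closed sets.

step 1: expand (3,3) (f=4, h=2) → closed; open now [(2,3) g=3 f=6, (2,5) g=1 f=6, (3,6) g=1 f=6, (4,3) g=3 f=6, (4,4) g=2 f=6, (4,5) g=1 f=6]

expanded=(3,3); open=[(2,3) g=3 f=6, (2,5) g=1 f=6, (3,6) g=1 f=6, (4,3) g=3 f=6, (4,4) g=2 f=6, (4,5) g=1 f=6]; closed=[(3,3), (3,4), (3,5)]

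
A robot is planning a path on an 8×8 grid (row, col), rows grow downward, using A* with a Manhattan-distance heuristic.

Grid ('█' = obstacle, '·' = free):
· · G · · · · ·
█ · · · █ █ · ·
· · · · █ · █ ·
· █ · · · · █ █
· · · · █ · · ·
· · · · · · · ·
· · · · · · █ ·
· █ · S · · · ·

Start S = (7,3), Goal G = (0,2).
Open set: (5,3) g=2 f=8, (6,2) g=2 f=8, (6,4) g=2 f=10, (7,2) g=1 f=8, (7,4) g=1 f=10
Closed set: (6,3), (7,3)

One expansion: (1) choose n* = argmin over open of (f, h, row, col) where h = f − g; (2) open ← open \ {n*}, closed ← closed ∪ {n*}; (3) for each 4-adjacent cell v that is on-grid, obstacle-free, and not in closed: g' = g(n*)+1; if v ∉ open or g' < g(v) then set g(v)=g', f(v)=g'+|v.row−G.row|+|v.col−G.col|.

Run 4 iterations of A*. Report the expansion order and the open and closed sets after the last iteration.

step 1: expand (5,3) (f=8, h=6) → closed; open now [(4,3) g=3 f=8, (5,2) g=3 f=8, (5,4) g=3 f=10, (6,2) g=2 f=8, (6,4) g=2 f=10, (7,2) g=1 f=8, (7,4) g=1 f=10]
step 2: expand (4,3) (f=8, h=5) → closed; open now [(3,3) g=4 f=8, (4,2) g=4 f=8, (5,2) g=3 f=8, (5,4) g=3 f=10, (6,2) g=2 f=8, (6,4) g=2 f=10, (7,2) g=1 f=8, (7,4) g=1 f=10]
step 3: expand (3,3) (f=8, h=4) → closed; open now [(2,3) g=5 f=8, (3,2) g=5 f=8, (3,4) g=5 f=10, (4,2) g=4 f=8, (5,2) g=3 f=8, (5,4) g=3 f=10, (6,2) g=2 f=8, (6,4) g=2 f=10, (7,2) g=1 f=8, (7,4) g=1 f=10]
step 4: expand (2,3) (f=8, h=3) → closed; open now [(1,3) g=6 f=8, (2,2) g=6 f=8, (3,2) g=5 f=8, (3,4) g=5 f=10, (4,2) g=4 f=8, (5,2) g=3 f=8, (5,4) g=3 f=10, (6,2) g=2 f=8, (6,4) g=2 f=10, (7,2) g=1 f=8, (7,4) g=1 f=10]

order=[(5,3) → (4,3) → (3,3) → (2,3)]; open=[(1,3) g=6 f=8, (2,2) g=6 f=8, (3,2) g=5 f=8, (3,4) g=5 f=10, (4,2) g=4 f=8, (5,2) g=3 f=8, (5,4) g=3 f=10, (6,2) g=2 f=8, (6,4) g=2 f=10, (7,2) g=1 f=8, (7,4) g=1 f=10]; closed=[(2,3), (3,3), (4,3), (5,3), (6,3), (7,3)]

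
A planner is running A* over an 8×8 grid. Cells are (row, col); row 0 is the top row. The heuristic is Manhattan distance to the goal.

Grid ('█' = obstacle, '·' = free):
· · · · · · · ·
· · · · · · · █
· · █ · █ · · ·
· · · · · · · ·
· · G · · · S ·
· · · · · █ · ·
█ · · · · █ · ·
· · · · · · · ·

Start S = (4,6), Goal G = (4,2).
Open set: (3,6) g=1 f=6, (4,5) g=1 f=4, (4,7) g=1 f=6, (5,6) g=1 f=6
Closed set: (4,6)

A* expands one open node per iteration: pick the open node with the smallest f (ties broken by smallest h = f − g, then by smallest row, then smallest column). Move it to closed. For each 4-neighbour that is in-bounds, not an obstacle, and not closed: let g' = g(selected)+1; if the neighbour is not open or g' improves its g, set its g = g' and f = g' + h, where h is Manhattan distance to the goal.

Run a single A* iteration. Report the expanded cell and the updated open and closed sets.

expanded=(4,5); open=[(3,5) g=2 f=6, (3,6) g=1 f=6, (4,4) g=2 f=4, (4,7) g=1 f=6, (5,6) g=1 f=6]; closed=[(4,5), (4,6)]

step 1: expand (4,5) (f=4, h=3) → closed; open now [(3,5) g=2 f=6, (3,6) g=1 f=6, (4,4) g=2 f=4, (4,7) g=1 f=6, (5,6) g=1 f=6]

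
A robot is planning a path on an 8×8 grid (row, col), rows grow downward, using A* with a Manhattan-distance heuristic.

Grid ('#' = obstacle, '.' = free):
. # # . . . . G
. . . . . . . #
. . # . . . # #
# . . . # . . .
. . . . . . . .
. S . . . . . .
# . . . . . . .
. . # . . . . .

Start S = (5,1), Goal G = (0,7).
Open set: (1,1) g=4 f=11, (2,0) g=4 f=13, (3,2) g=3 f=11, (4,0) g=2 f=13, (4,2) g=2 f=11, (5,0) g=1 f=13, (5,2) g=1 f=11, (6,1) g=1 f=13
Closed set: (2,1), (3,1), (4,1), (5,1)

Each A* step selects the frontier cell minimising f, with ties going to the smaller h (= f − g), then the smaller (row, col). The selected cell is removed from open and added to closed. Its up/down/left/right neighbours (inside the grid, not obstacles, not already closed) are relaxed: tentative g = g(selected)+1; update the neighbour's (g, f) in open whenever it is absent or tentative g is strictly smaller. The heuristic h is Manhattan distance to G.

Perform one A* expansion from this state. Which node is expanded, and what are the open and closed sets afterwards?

step 1: expand (1,1) (f=11, h=7) → closed; open now [(1,0) g=5 f=13, (1,2) g=5 f=11, (2,0) g=4 f=13, (3,2) g=3 f=11, (4,0) g=2 f=13, (4,2) g=2 f=11, (5,0) g=1 f=13, (5,2) g=1 f=11, (6,1) g=1 f=13]

expanded=(1,1); open=[(1,0) g=5 f=13, (1,2) g=5 f=11, (2,0) g=4 f=13, (3,2) g=3 f=11, (4,0) g=2 f=13, (4,2) g=2 f=11, (5,0) g=1 f=13, (5,2) g=1 f=11, (6,1) g=1 f=13]; closed=[(1,1), (2,1), (3,1), (4,1), (5,1)]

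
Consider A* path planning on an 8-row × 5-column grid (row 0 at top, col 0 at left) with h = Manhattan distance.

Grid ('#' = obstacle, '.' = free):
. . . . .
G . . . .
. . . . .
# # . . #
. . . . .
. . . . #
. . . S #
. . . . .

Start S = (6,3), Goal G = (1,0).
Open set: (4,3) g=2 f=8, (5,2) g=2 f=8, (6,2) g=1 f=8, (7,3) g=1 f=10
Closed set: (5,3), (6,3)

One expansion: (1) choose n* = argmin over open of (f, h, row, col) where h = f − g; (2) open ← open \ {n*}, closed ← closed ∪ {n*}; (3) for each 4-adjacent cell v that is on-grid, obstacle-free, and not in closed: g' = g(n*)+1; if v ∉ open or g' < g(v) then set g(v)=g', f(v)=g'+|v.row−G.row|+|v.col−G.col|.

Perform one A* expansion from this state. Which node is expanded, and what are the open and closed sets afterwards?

step 1: expand (4,3) (f=8, h=6) → closed; open now [(3,3) g=3 f=8, (4,2) g=3 f=8, (4,4) g=3 f=10, (5,2) g=2 f=8, (6,2) g=1 f=8, (7,3) g=1 f=10]

expanded=(4,3); open=[(3,3) g=3 f=8, (4,2) g=3 f=8, (4,4) g=3 f=10, (5,2) g=2 f=8, (6,2) g=1 f=8, (7,3) g=1 f=10]; closed=[(4,3), (5,3), (6,3)]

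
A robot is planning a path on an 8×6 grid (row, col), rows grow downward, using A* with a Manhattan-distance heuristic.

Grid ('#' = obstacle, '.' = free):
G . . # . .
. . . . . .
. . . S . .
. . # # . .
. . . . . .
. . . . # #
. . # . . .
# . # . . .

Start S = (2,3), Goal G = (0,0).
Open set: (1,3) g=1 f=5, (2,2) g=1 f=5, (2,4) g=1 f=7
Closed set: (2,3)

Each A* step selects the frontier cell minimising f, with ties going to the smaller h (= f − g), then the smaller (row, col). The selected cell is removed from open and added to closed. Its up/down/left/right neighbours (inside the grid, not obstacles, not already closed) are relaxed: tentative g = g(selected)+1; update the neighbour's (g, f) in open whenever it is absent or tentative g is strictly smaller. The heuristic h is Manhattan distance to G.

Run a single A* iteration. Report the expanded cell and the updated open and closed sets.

expanded=(1,3); open=[(1,2) g=2 f=5, (1,4) g=2 f=7, (2,2) g=1 f=5, (2,4) g=1 f=7]; closed=[(1,3), (2,3)]

step 1: expand (1,3) (f=5, h=4) → closed; open now [(1,2) g=2 f=5, (1,4) g=2 f=7, (2,2) g=1 f=5, (2,4) g=1 f=7]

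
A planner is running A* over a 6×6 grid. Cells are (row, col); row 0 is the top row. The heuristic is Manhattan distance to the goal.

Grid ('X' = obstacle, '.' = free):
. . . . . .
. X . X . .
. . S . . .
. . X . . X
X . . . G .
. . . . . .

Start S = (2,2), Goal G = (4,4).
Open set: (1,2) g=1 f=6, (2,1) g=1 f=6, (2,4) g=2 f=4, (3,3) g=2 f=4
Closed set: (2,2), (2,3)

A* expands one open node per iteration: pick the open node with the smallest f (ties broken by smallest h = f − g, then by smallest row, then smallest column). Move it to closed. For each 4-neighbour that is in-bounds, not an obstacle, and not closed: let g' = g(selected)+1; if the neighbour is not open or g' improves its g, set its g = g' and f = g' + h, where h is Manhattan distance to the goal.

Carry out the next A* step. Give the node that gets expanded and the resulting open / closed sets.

expanded=(2,4); open=[(1,2) g=1 f=6, (1,4) g=3 f=6, (2,1) g=1 f=6, (2,5) g=3 f=6, (3,3) g=2 f=4, (3,4) g=3 f=4]; closed=[(2,2), (2,3), (2,4)]

step 1: expand (2,4) (f=4, h=2) → closed; open now [(1,2) g=1 f=6, (1,4) g=3 f=6, (2,1) g=1 f=6, (2,5) g=3 f=6, (3,3) g=2 f=4, (3,4) g=3 f=4]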